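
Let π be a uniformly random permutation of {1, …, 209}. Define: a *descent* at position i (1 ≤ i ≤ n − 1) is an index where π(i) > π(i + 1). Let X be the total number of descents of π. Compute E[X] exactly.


Write X = Σ X_I over i = 1, …, 208, with X_I the indicator of one descent.
There are 208 indicators.
For each fixed i, the pair (π(i), π(i+1)) is a uniformly random ordered pair of distinct values from {1, …, 209}; by symmetry P[π(i) > π(i+1)] = 1/2.
By linearity: E[X] = 208 · (1/2) = (209 − 1) · (1/2) = 104 ≈ 104.000.

E[X] = 104 = 104.000.


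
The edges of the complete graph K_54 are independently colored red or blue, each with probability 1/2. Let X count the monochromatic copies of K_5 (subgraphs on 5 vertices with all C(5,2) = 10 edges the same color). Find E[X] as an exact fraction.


Let X = Σ_S X_S over the C(54, 5) = 3162510 subsets S of size 5, where X_S = 1 if the K_5 on S is monochromatic.
For a fixed S, the K_5 on S has C(5, 2) = 10 edges. P[all 10 edges red] = (1/2)^10, and likewise for blue, so P[monochromatic] = 2·(1/2)^10 = 2^{1 − 10} = 1/512.
By linearity of expectation: E[X] = C(54, 5) · 2^{1 − 10} = 3162510 · 1/512 = 1581255/256.
Numerically: E[X] ≈ 6176.777.

E[X] = C(54,5)·2^(1−C(5,2)) = 1581255/256 ≈ 6176.777.


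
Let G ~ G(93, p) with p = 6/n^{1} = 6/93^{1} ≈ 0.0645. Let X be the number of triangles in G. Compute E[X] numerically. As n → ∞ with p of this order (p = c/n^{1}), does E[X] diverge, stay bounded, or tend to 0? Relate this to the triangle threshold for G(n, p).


Number of potential triangles: C(93, 3) = 129766.
Each occurs with probability p³ ≈ (0.0645)³ ≈ 2.68537e-04.
By linearity: E[X] = C(93, 3)·p³ ≈ 129766 · 2.68537e-04 ≈ 34.847.
Here α = 1, so p = 6/n is exactly at the triangle threshold p ~ 1/n. Asymptotically E[X] → c³/6 = 6³/6 = 36 ≈ 36.000, a bounded constant. In this regime the triangle count is asymptotically Poisson(c³/6).

E[X] ≈ 34.847; in regime p = Θ(1/n^{1}) E[X] stays bounded (at the triangle threshold p ~ 1/n).


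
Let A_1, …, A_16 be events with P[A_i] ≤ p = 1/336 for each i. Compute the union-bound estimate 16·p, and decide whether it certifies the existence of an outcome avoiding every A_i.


Union bound: P[∪_{i=1}^{16} A_i] ≤ Σ_i P[A_i] ≤ 16·p = 16·(1/336) = 1/21.
Numerically: 1/21 ≈ 0.0476190.
Is 1/21 < 1? YES.
Since P[∪ A_i] ≤ 1/21 < 1, the complement has P[∩ A_i^c] ≥ 1 − 1/21 = 20/21 > 0, so some outcome avoids every A_i.

16·p = 1/21 ≈ 0.0476190; existence CERTIFIED by the union bound.


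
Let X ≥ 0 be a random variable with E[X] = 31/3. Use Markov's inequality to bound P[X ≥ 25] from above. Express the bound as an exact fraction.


μ = E[X] = 31/3, a = 25.
Markov: P[X ≥ 25] ≤ μ/a = (31/3)/25 = 31/75.
Numerically: ≈ 0.41333.
(Since a = 25 > μ = 10.33333, the bound 31/75 is < 1 and informative.)

P[X ≥ 25] ≤ 31/75 ≈ 0.41333.


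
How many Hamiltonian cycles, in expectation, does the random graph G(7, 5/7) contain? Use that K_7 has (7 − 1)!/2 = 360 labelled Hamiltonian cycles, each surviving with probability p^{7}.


K_7 has (7 − 1)!/2 = 360 labelled Hamiltonian cycles.
For each such Hamiltonian cycle H, let X_H = 1 if all 7 edges of H are present in G. Then P[X_H = 1] = p^{7} = (5/7)^{7} = 78125/823543.
Summing the indicators: E[X] = Σ_H E[X_H] = 360 · p^{7} = 360 · 78125/823543 = 28125000/823543.
Numerically: E[X] ≈ 34.15.

E[X] = 360 · (5/7)^{7} = 28125000/823543 ≈ 34.15.


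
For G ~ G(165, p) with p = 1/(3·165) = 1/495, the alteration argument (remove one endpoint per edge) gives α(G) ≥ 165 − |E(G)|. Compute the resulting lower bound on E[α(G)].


E[|E(G)|] = C(165, 2)·p = 13530 · (1/495) = 82/3.
E[α(G)] ≥ n − E[|E(G)|] = 165 − 82/3 = 413/3.
Numerically: ≈ 137.66667.
(This is only a lower bound; the true E[α(G)] may be larger.)

E[α(G)] ≥ 413/3 ≈ 137.66667.


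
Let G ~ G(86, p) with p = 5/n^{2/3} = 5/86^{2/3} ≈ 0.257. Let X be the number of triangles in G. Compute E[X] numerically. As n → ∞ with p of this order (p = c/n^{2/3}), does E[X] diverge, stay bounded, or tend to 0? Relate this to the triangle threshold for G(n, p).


Number of potential triangles: C(86, 3) = 102340.
Each occurs with probability p³ ≈ (0.257)³ ≈ 1.69010e-02.
By linearity: E[X] = C(86, 3)·p³ ≈ 102340 · 1.69010e-02 ≈ 1729.651.
Since α = 2/3 < 1, p = c/n^{2/3} ≫ 1/n is above the triangle threshold p ~ 1/n. Asymptotically E[X] ~ (c³/6)·n^{3(1−α)} = (5³/6)·n^{1} → ∞; triangles are abundant w.h.p.

E[X] ≈ 1729.651; in regime p = Θ(1/n^{2/3}) E[X] diverges (above the triangle threshold p ~ 1/n).


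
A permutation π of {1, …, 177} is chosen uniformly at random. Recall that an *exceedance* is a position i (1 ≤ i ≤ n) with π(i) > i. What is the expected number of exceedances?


Write X = Σ_{i=1}^{177} X_i, where X_i = 1_{π(i) > i}.
For each fixed i, π(i) is uniform over {1, …, 177} (marginal of a uniform permutation), so P[π(i) > i] = (n − i)/n. Summing: Σ_{i=1}^{177} (n − i)/n = (0 + 1 + … + 176)/177 = 177(177 − 1)/(2·177) = (177 − 1)/2.
Hence E[X] = Σ_{i=1}^{177} (177 − i)/177 = 88 ≈ 88.0000.

E[X] = 88 = 88.0000.


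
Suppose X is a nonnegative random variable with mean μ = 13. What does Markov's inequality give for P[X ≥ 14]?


μ = E[X] = 13, a = 14.
Markov: P[X ≥ 14] ≤ μ/a = (13)/14 = 13/14.
Numerically: ≈ 0.928571.
(Since a = 14 > μ = 13.000000, the bound 13/14 is < 1 and informative.)

P[X ≥ 14] ≤ 13/14 ≈ 0.928571.


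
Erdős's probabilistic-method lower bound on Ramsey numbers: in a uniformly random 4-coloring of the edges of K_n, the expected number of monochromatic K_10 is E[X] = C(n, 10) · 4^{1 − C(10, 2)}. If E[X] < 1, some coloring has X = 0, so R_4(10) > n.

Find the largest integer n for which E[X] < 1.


We need C(n, 10) · 4^{1 − 45} < 1, i.e. C(n, 10) < 4^{45 − 1} = 309485009821345068724781056.
Check values of n near the boundary:
  n = 2017: C(2017, 10) = 300324964434452596180990448; 300324964434452596180990448 < 309485009821345068724781056? YES
  n = 2018: C(2018, 10) = 301820606687612220663963508; 301820606687612220663963508 < 309485009821345068724781056? YES
  n = 2019: C(2019, 10) = 303322949179835278009229628; 303322949179835278009229628 < 309485009821345068724781056? YES
  n = 2020: C(2020, 10) = 304832018578739931133653656; 304832018578739931133653656 < 309485009821345068724781056? YES
  n = 2021: C(2021, 10) = 306347841644770462864800616; 306347841644770462864800616 < 309485009821345068724781056? YES
  n = 2022: C(2022, 10) = 307870445231474093395937796; 307870445231474093395937796 < 309485009821345068724781056? YES
  n = 2023: C(2023, 10) = 309399856285778485315440716; 309399856285778485315440716 < 309485009821345068724781056? YES
  n = 2024: C(2024, 10) = 310936101848269937576192656; 310936101848269937576192656 < 309485009821345068724781056? NO
The largest n with C(n, 10) < 309485009821345068724781056 is n = 2023 (where E[X] = 77349964071444621328860179/77371252455336267181195264 ≈ 1.000). Hence R_4(10) > 2023, i.e. R_4(10) ≥ 2024.

Largest n = 2023; hence R_4(10) > 2023.


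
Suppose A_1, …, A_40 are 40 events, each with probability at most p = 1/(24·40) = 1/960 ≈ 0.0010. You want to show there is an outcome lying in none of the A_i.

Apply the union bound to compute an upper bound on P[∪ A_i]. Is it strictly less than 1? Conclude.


Union bound: P[∪_{i=1}^{40} A_i] ≤ Σ_i P[A_i] ≤ 40·p = 40·(1/960) = 1/24.
Numerically: 1/24 ≈ 0.0417.
Is 1/24 < 1? YES.
Since P[∪ A_i] ≤ 1/24 < 1, the complement has P[∩ A_i^c] ≥ 1 − 1/24 = 23/24 > 0, so some outcome avoids every A_i.

40·p = 1/24 ≈ 0.0417; existence CERTIFIED by the union bound.


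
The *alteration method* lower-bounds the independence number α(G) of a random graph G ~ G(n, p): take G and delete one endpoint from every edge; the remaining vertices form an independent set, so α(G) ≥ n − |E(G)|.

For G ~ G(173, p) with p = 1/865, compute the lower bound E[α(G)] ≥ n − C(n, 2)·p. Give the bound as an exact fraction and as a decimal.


E[|E(G)|] = C(173, 2)·p = 14878 · (1/865) = 86/5.
E[α(G)] ≥ n − E[|E(G)|] = 173 − 86/5 = 779/5.
Numerically: ≈ 155.800000.
(This is only a lower bound; the true E[α(G)] may be larger.)

E[α(G)] ≥ 779/5 ≈ 155.800000.


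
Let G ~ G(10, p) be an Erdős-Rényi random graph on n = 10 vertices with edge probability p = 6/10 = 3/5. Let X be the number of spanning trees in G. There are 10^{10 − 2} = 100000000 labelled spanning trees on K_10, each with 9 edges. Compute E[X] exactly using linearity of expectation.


K_10 has 10^{10 − 2} = 100000000 labelled spanning trees.
For each such spanning tree H, let X_H = 1 if all 9 edges of H are present in G. Then P[X_H = 1] = p^{9} = (3/5)^{9} = 19683/1953125.
Summing the indicators: E[X] = Σ_H E[X_H] = 100000000 · p^{9} = 100000000 · 19683/1953125 = 5038848/5.
Numerically: E[X] ≈ 1.0078e+06.

E[X] = 100000000 · (3/5)^{9} = 5038848/5 ≈ 1.0078e+06.


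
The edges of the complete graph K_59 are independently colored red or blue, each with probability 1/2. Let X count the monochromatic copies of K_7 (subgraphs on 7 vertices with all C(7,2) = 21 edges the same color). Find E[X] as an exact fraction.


Let X = Σ_S X_S over the C(59, 7) = 341149446 subsets S of size 7, where X_S = 1 if the K_7 on S is monochromatic.
For a fixed S, the K_7 on S has C(7, 2) = 21 edges. P[all 21 edges red] = (1/2)^21, and likewise for blue, so P[monochromatic] = 2·(1/2)^21 = 2^{1 − 21} = 1/1048576.
By linearity: E[X] = C(59, 7) · 2^{1 − 21} = 341149446 · 1/1048576 = 170574723/524288.
Numerically: E[X] ≈ 325.345465.

E[X] = C(59,7)·2^(1−C(7,2)) = 170574723/524288 ≈ 325.345465.


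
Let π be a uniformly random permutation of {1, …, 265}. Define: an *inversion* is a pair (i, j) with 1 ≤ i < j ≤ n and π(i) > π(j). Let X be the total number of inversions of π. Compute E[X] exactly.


Write X = Σ X_I over the C(265, 2) = 34980 pairs i < j, with X_I the indicator of one inversion.
There are 34980 indicators.
For each fixed pair i < j, the values π(i) and π(j) are two distinct elements of {1, …, 265} in uniformly random order; by symmetry P[π(i) > π(j)] = 1/2.
By linearity: E[X] = 34980 · (1/2) = C(265, 2) · (1/2) = 34980/2 = 17490 ≈ 17490.00000.

E[X] = 17490 = 17490.00000.


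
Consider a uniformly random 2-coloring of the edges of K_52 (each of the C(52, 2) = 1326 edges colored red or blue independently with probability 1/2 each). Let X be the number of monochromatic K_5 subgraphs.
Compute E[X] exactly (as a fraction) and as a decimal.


Let X = Σ_S X_S over the C(52, 5) = 2598960 subsets S of size 5, where X_S = 1 if the K_5 on S is monochromatic.
For a fixed S, the K_5 on S has C(5, 2) = 10 edges. P[all 10 edges red] = (1/2)^10, and likewise for blue, so P[monochromatic] = 2·(1/2)^10 = 2^{1 − 10} = 1/512.
By linearity of expectation: E[X] = C(52, 5) · 2^{1 − 10} = 2598960 · 1/512 = 162435/32.
Numerically: E[X] ≈ 5076.094.

E[X] = C(52,5)·2^(1−C(5,2)) = 162435/32 ≈ 5076.094.


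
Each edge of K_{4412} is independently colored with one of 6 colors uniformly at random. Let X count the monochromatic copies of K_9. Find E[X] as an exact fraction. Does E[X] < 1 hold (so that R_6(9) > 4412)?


E[X] = C(4412, 9) · 6^{1 − 36} = 1731452449760113018141823620 · 6^{−35} = 1731452449760113018141823620/1719070799748422591028658176.
As a reduced fraction: E[X] = 432863112440028254535455905/429767699937105647757164544 ≈ 1.0072025.
Is E[X] < 1? NO.
Since E[X] ≥ 1, the first-moment bound is inconclusive at n = 4412; it does NOT by itself certify R_6(9) > 4412.

E[X] = 432863112440028254535455905/429767699937105647757164544 ≈ 1.0072025; E[X] ≥ 1; first-moment method inconclusive here.


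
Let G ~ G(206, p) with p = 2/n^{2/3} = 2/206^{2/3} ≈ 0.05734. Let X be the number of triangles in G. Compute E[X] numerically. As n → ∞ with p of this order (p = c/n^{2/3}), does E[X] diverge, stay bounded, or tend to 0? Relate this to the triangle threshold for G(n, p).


Number of potential triangles: C(206, 3) = 1435820.
Each occurs with probability p³ ≈ (0.05734)³ ≈ 1.885192e-04.
By linearity: E[X] = C(206, 3)·p³ ≈ 1435820 · 1.885192e-04 ≈ 270.6796.
Since α = 2/3 < 1, p = c/n^{2/3} ≫ 1/n is above the triangle threshold p ~ 1/n. Asymptotically E[X] ~ (c³/6)·n^{3(1−α)} = (2³/6)·n^{1} → ∞; triangles are abundant w.h.p.

E[X] ≈ 270.6796; in regime p = Θ(1/n^{2/3}) E[X] diverges (above the triangle threshold p ~ 1/n).


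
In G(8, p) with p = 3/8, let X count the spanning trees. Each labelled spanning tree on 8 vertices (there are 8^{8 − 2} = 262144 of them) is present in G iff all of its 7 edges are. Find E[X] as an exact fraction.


K_8 has 8^{8 − 2} = 262144 labelled spanning trees.
For each such spanning tree H, let X_H = 1 if all 7 edges of H are present in G. Then P[X_H = 1] = p^{7} = (3/8)^{7} = 2187/2097152.
By linearity: E[X] = Σ_H E[X_H] = 262144 · p^{7} = 262144 · 2187/2097152 = 2187/8.
Numerically: E[X] ≈ 273.375.

E[X] = 262144 · (3/8)^{7} = 2187/8 ≈ 273.375.


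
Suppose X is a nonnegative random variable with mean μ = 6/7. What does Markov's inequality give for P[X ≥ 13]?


μ = E[X] = 6/7, a = 13.
Markov: P[X ≥ 13] ≤ μ/a = (6/7)/13 = 6/91.
Numerically: ≈ 0.0659.
(Since a = 13 > μ = 0.8571, the bound 6/91 is < 1 and informative.)

P[X ≥ 13] ≤ 6/91 ≈ 0.0659.


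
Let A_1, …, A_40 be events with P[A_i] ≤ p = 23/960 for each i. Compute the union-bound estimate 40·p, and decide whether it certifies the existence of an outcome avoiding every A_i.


Union bound: P[∪_{i=1}^{40} A_i] ≤ Σ_i P[A_i] ≤ 40·p = 40·(23/960) = 23/24.
Numerically: 23/24 ≈ 0.958333.
Is 23/24 < 1? YES.
Since P[∪ A_i] ≤ 23/24 < 1, the complement has P[∩ A_i^c] ≥ 1 − 23/24 = 1/24 > 0, so some outcome avoids every A_i.

40·p = 23/24 ≈ 0.958333; existence CERTIFIED by the union bound.


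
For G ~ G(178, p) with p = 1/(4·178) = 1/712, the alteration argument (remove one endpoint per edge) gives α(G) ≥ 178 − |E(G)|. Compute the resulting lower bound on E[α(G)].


E[|E(G)|] = C(178, 2)·p = 15753 · (1/712) = 177/8.
E[α(G)] ≥ n − E[|E(G)|] = 178 − 177/8 = 1247/8.
Numerically: ≈ 155.875000.
(This is only a lower bound; the true E[α(G)] may be larger.)

E[α(G)] ≥ 1247/8 ≈ 155.875000.


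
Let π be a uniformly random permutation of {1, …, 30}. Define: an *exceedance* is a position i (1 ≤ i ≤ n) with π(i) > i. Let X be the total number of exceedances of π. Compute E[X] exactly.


Write X = Σ_{i=1}^{30} X_i, where X_i = 1_{π(i) > i}.
For each fixed i, π(i) is uniform over {1, …, 30} (marginal of a uniform permutation), so P[π(i) > i] = (n − i)/n. Summing: Σ_{i=1}^{30} (n − i)/n = (0 + 1 + … + 29)/30 = 30(30 − 1)/(2·30) = (30 − 1)/2.
Hence E[X] = Σ_{i=1}^{30} (30 − i)/30 = 29/2 ≈ 14.500000.

E[X] = 29/2 = 14.500000.


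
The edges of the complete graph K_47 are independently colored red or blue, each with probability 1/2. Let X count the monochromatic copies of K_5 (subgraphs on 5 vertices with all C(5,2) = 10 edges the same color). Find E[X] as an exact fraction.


Let X = Σ_S X_S over the C(47, 5) = 1533939 subsets S of size 5, where X_S = 1 if the K_5 on S is monochromatic.
For a fixed S, the K_5 on S has C(5, 2) = 10 edges. P[all 10 edges red] = (1/2)^10, and likewise for blue, so P[monochromatic] = 2·(1/2)^10 = 2^{1 − 10} = 1/512.
By linearity of expectation: E[X] = C(47, 5) · 2^{1 − 10} = 1533939 · 1/512 = 1533939/512.
Numerically: E[X] ≈ 2995.975.

E[X] = C(47,5)·2^(1−C(5,2)) = 1533939/512 ≈ 2995.975.


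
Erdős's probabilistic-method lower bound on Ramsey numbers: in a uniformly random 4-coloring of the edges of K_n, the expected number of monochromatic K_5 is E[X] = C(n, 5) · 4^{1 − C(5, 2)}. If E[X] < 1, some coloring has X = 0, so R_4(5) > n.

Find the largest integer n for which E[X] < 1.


We need C(n, 5) · 4^{1 − 10} < 1, i.e. C(n, 5) < 4^{10 − 1} = 262144.
Check values of n near the boundary:
  n = 29: C(29, 5) = 118755; 118755 < 262144? YES
  n = 30: C(30, 5) = 142506; 142506 < 262144? YES
  n = 31: C(31, 5) = 169911; 169911 < 262144? YES
  n = 32: C(32, 5) = 201376; 201376 < 262144? YES
  n = 33: C(33, 5) = 237336; 237336 < 262144? YES
  n = 34: C(34, 5) = 278256; 278256 < 262144? NO
  n = 35: C(35, 5) = 324632; 324632 < 262144? NO
The largest n with C(n, 5) < 262144 is n = 33 (where E[X] = 29667/32768 ≈ 0.90536). Hence R_4(5) > 33, i.e. R_4(5) ≥ 34.

Largest n = 33; hence R_4(5) > 33.


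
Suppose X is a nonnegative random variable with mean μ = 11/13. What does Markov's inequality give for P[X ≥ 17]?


μ = E[X] = 11/13, a = 17.
Markov: P[X ≥ 17] ≤ μ/a = (11/13)/17 = 11/221.
Numerically: ≈ 0.04977.
(Since a = 17 > μ = 0.84615, the bound 11/221 is < 1 and informative.)

P[X ≥ 17] ≤ 11/221 ≈ 0.04977.


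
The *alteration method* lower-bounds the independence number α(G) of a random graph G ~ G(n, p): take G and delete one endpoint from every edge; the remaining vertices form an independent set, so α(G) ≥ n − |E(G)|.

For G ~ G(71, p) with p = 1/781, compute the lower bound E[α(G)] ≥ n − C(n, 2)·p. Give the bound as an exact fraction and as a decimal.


E[|E(G)|] = C(71, 2)·p = 2485 · (1/781) = 35/11.
E[α(G)] ≥ n − E[|E(G)|] = 71 − 35/11 = 746/11.
Numerically: ≈ 67.818.
(This is only a lower bound; the true E[α(G)] may be larger.)

E[α(G)] ≥ 746/11 ≈ 67.818.


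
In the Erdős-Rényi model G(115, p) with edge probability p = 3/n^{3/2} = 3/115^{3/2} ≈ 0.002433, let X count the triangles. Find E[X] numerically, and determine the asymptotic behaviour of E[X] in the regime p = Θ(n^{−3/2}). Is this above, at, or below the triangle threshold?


Number of potential triangles: C(115, 3) = 246905.
Each occurs with probability p³ ≈ (0.002433)³ ≈ 1.439539e-08.
By linearity: E[X] = C(115, 3)·p³ ≈ 246905 · 1.439539e-08 ≈ 0.0036.
Since α = 3/2 > 1, p = c/n^{3/2} = o(1/n) is below the triangle threshold p ~ 1/n. Asymptotically E[X] ~ (c³/6)·n^{3(1−α)} = (3³/6)·n^{-1.5} → 0, so by Markov's inequality G has no triangles w.h.p.

E[X] ≈ 0.0036; in regime p = Θ(1/n^{3/2}) E[X] tends to 0 (below the triangle threshold p ~ 1/n).


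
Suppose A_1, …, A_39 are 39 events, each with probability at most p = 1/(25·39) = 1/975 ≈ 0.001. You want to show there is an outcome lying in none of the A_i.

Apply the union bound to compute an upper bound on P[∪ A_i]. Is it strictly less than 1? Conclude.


Union bound: P[∪_{i=1}^{39} A_i] ≤ Σ_i P[A_i] ≤ 39·p = 39·(1/975) = 1/25.
Numerically: 1/25 ≈ 0.040.
Is 1/25 < 1? YES.
Since P[∪ A_i] ≤ 1/25 < 1, the complement has P[∩ A_i^c] ≥ 1 − 1/25 = 24/25 > 0, so some outcome avoids every A_i.

39·p = 1/25 ≈ 0.040; existence CERTIFIED by the union bound.


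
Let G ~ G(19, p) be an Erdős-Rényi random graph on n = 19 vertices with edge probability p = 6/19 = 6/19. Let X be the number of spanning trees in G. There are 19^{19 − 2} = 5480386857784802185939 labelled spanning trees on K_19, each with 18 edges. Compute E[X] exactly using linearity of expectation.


K_19 has 19^{19 − 2} = 5480386857784802185939 labelled spanning trees.
For each such spanning tree H, let X_H = 1 if all 18 edges of H are present in G. Then P[X_H = 1] = p^{18} = (6/19)^{18} = 101559956668416/104127350297911241532841.
Summing the indicators: E[X] = Σ_H E[X_H] = 5480386857784802185939 · p^{18} = 5480386857784802185939 · 101559956668416/104127350297911241532841 = 101559956668416/19.
Numerically: E[X] ≈ 5.34526e+12.

E[X] = 5480386857784802185939 · (6/19)^{18} = 101559956668416/19 ≈ 5.34526e+12.


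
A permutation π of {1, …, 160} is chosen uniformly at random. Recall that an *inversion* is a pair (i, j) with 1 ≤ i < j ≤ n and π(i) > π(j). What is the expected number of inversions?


Write X = Σ X_I over the C(160, 2) = 12720 pairs i < j, with X_I the indicator of one inversion.
There are 12720 indicators.
For each fixed pair i < j, the values π(i) and π(j) are two distinct elements of {1, …, 160} in uniformly random order; by symmetry P[π(i) > π(j)] = 1/2.
By linearity: E[X] = 12720 · (1/2) = C(160, 2) · (1/2) = 12720/2 = 6360 ≈ 6360.00000.

E[X] = 6360 = 6360.00000.


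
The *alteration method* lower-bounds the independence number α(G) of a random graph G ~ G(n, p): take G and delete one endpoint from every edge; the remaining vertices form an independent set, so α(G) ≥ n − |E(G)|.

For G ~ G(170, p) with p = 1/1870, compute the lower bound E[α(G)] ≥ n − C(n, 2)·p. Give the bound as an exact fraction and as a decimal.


E[|E(G)|] = C(170, 2)·p = 14365 · (1/1870) = 169/22.
E[α(G)] ≥ n − E[|E(G)|] = 170 − 169/22 = 3571/22.
Numerically: ≈ 162.318.
(This is only a lower bound; the true E[α(G)] may be larger.)

E[α(G)] ≥ 3571/22 ≈ 162.318.


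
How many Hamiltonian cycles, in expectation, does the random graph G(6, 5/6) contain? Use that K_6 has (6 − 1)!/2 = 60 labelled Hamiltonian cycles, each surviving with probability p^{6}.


K_6 has (6 − 1)!/2 = 60 labelled Hamiltonian cycles.
For each such Hamiltonian cycle H, let X_H = 1 if all 6 edges of H are present in G. Then P[X_H = 1] = p^{6} = (5/6)^{6} = 15625/46656.
By linearity: E[X] = Σ_H E[X_H] = 60 · p^{6} = 60 · 15625/46656 = 78125/3888.
Numerically: E[X] ≈ 20.0939.

E[X] = 60 · (5/6)^{6} = 78125/3888 ≈ 20.0939.


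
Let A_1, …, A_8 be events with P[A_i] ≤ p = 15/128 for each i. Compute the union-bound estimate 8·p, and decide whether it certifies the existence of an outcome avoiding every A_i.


Union bound: P[∪_{i=1}^{8} A_i] ≤ Σ_i P[A_i] ≤ 8·p = 8·(15/128) = 15/16.
Numerically: 15/16 ≈ 0.937500.
Is 15/16 < 1? YES.
Since P[∪ A_i] ≤ 15/16 < 1, the complement has P[∩ A_i^c] ≥ 1 − 15/16 = 1/16 > 0, so some outcome avoids every A_i.

8·p = 15/16 ≈ 0.937500; existence CERTIFIED by the union bound.


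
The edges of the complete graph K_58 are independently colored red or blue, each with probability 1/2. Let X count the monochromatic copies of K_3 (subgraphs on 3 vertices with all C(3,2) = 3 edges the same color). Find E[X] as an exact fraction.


Let X = Σ_S X_S over the C(58, 3) = 30856 subsets S of size 3, where X_S = 1 if the K_3 on S is monochromatic.
For a fixed S, the K_3 on S has C(3, 2) = 3 edges. P[all 3 edges red] = (1/2)^3, and likewise for blue, so P[monochromatic] = 2·(1/2)^3 = 2^{1 − 3} = 1/4.
Summing: E[X] = C(58, 3) · 2^{1 − 3} = 30856 · 1/4 = 7714.
Numerically: E[X] ≈ 7714.0000.

E[X] = C(58,3)·2^(1−C(3,2)) = 7714 ≈ 7714.0000.


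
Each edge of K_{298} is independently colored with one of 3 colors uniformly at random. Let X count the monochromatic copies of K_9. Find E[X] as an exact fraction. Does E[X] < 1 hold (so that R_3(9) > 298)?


E[X] = C(298, 9) · 3^{1 − 36} = 45207677551849890 · 3^{−35} = 45207677551849890/50031545098999707.
As a reduced fraction: E[X] = 15069225850616630/16677181699666569 ≈ 0.90358.
Is E[X] < 1? YES.
Since E[X] < 1, there exists a 3-coloring of K_{298} with no monochromatic K_9; hence R_3(9) > 298.

E[X] = 15069225850616630/16677181699666569 ≈ 0.90358; E[X] < 1, so R_3(9) > 298.


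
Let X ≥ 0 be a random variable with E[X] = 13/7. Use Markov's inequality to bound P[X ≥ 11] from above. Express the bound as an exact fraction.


μ = E[X] = 13/7, a = 11.
Markov: P[X ≥ 11] ≤ μ/a = (13/7)/11 = 13/77.
Numerically: ≈ 0.169.
(Since a = 11 > μ = 1.857, the bound 13/77 is < 1 and informative.)

P[X ≥ 11] ≤ 13/77 ≈ 0.169.


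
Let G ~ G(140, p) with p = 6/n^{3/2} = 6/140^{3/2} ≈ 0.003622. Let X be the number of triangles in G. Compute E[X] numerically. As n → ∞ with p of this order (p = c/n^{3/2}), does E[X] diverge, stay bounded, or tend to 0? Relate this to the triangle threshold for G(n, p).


Number of potential triangles: C(140, 3) = 447580.
Each occurs with probability p³ ≈ (0.003622)³ ≈ 4.752013e-08.
By linearity: E[X] = C(140, 3)·p³ ≈ 447580 · 4.752013e-08 ≈ 0.0213.
Since α = 3/2 > 1, p = c/n^{3/2} = o(1/n) is below the triangle threshold p ~ 1/n. Asymptotically E[X] ~ (c³/6)·n^{3(1−α)} = (6³/6)·n^{-1.5} → 0, so by Markov's inequality G has no triangles w.h.p.

E[X] ≈ 0.0213; in regime p = Θ(1/n^{3/2}) E[X] tends to 0 (below the triangle threshold p ~ 1/n).


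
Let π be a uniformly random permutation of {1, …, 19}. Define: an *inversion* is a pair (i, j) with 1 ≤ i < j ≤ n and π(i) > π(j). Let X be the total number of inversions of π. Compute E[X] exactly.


Write X = Σ X_I over the C(19, 2) = 171 pairs i < j, with X_I the indicator of one inversion.
There are 171 indicators.
For each fixed pair i < j, the values π(i) and π(j) are two distinct elements of {1, …, 19} in uniformly random order; by symmetry P[π(i) > π(j)] = 1/2.
By linearity: E[X] = 171 · (1/2) = C(19, 2) · (1/2) = 171/2 = 171/2 ≈ 85.50000.

E[X] = 171/2 = 85.50000.


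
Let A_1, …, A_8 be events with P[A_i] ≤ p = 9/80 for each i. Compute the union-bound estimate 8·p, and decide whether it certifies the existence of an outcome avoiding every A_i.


Union bound: P[∪_{i=1}^{8} A_i] ≤ Σ_i P[A_i] ≤ 8·p = 8·(9/80) = 9/10.
Numerically: 9/10 ≈ 0.9000.
Is 9/10 < 1? YES.
Since P[∪ A_i] ≤ 9/10 < 1, the complement has P[∩ A_i^c] ≥ 1 − 9/10 = 1/10 > 0, so some outcome avoids every A_i.

8·p = 9/10 ≈ 0.9000; existence CERTIFIED by the union bound.


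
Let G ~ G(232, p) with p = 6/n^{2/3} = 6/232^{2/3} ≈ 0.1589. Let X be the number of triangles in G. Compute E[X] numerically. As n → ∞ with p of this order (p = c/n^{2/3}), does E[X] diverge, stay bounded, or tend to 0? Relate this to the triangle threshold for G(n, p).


Number of potential triangles: C(232, 3) = 2054360.
Each occurs with probability p³ ≈ (0.1589)³ ≈ 4.013080e-03.
By linearity: E[X] = C(232, 3)·p³ ≈ 2054360 · 4.013080e-03 ≈ 8244.3103.
Since α = 2/3 < 1, p = c/n^{2/3} ≫ 1/n is above the triangle threshold p ~ 1/n. Asymptotically E[X] ~ (c³/6)·n^{3(1−α)} = (6³/6)·n^{1} → ∞; triangles are abundant w.h.p.

E[X] ≈ 8244.3103; in regime p = Θ(1/n^{2/3}) E[X] diverges (above the triangle threshold p ~ 1/n).


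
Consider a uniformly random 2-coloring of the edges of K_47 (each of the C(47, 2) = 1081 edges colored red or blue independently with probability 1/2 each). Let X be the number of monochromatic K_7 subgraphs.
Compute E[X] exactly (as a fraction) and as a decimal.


Let X = Σ_S X_S over the C(47, 7) = 62891499 subsets S of size 7, where X_S = 1 if the K_7 on S is monochromatic.
For a fixed S, the K_7 on S has C(7, 2) = 21 edges. P[all 21 edges red] = (1/2)^21, and likewise for blue, so P[monochromatic] = 2·(1/2)^21 = 2^{1 − 21} = 1/1048576.
By linearity: E[X] = C(47, 7) · 2^{1 − 21} = 62891499 · 1/1048576 = 62891499/1048576.
Numerically: E[X] ≈ 59.97801.

E[X] = C(47,7)·2^(1−C(7,2)) = 62891499/1048576 ≈ 59.97801.


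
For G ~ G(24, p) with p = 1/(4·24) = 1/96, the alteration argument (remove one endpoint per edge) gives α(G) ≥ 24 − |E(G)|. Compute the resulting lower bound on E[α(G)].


E[|E(G)|] = C(24, 2)·p = 276 · (1/96) = 23/8.
E[α(G)] ≥ n − E[|E(G)|] = 24 − 23/8 = 169/8.
Numerically: ≈ 21.125000.
(This is only a lower bound; the true E[α(G)] may be larger.)

E[α(G)] ≥ 169/8 ≈ 21.125000.


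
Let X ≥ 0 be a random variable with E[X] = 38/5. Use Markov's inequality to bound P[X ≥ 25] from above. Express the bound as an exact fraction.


μ = E[X] = 38/5, a = 25.
Markov: P[X ≥ 25] ≤ μ/a = (38/5)/25 = 38/125.
Numerically: ≈ 0.304000.
(Since a = 25 > μ = 7.600000, the bound 38/125 is < 1 and informative.)

P[X ≥ 25] ≤ 38/125 ≈ 0.304000.


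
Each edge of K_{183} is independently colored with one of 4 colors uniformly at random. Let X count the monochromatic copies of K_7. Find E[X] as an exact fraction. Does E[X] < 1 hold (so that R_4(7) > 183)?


E[X] = C(183, 7) · 4^{1 − 21} = 1214197462413 · 4^{−20} = 1214197462413/1099511627776.
As a reduced fraction: E[X] = 1214197462413/1099511627776 ≈ 1.104.
Is E[X] < 1? NO.
Since E[X] ≥ 1, the first-moment bound is inconclusive at n = 183; it does NOT by itself certify R_4(7) > 183.

E[X] = 1214197462413/1099511627776 ≈ 1.104; E[X] ≥ 1; first-moment method inconclusive here.


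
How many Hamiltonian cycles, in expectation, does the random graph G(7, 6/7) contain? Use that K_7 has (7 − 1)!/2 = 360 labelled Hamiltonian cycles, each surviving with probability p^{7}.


K_7 has (7 − 1)!/2 = 360 labelled Hamiltonian cycles.
For each such Hamiltonian cycle H, let X_H = 1 if all 7 edges of H are present in G. Then P[X_H = 1] = p^{7} = (6/7)^{7} = 279936/823543.
By linearity: E[X] = Σ_H E[X_H] = 360 · p^{7} = 360 · 279936/823543 = 100776960/823543.
Numerically: E[X] ≈ 122.

E[X] = 360 · (6/7)^{7} = 100776960/823543 ≈ 122.


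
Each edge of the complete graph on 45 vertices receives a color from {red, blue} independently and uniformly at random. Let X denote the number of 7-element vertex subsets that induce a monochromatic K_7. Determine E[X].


Let X = Σ_S X_S over the C(45, 7) = 45379620 subsets S of size 7, where X_S = 1 if the K_7 on S is monochromatic.
For a fixed S, the K_7 on S has C(7, 2) = 21 edges. P[all 21 edges red] = (1/2)^21, and likewise for blue, so P[monochromatic] = 2·(1/2)^21 = 2^{1 − 21} = 1/1048576.
Summing: E[X] = C(45, 7) · 2^{1 − 21} = 45379620 · 1/1048576 = 11344905/262144.
Numerically: E[X] ≈ 43.277378.

E[X] = C(45,7)·2^(1−C(7,2)) = 11344905/262144 ≈ 43.277378.


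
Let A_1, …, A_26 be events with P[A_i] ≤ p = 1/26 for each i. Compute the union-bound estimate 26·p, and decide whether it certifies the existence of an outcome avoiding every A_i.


Union bound: P[∪_{i=1}^{26} A_i] ≤ Σ_i P[A_i] ≤ 26·p = 26·(1/26) = 1.
Numerically: 1 ≈ 1.00000.
Is 1 < 1? NO.
Since the bound 1 is ≥ 1, the union bound is uninformative here; it does NOT by itself certify existence.

26·p = 1 ≈ 1.00000; existence NOT certified by the union bound.


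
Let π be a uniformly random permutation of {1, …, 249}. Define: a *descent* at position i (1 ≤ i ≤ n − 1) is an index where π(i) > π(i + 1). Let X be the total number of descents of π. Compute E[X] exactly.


Write X = Σ X_I over i = 1, …, 248, with X_I the indicator of one descent.
There are 248 indicators.
For each fixed i, the pair (π(i), π(i+1)) is a uniformly random ordered pair of distinct values from {1, …, 249}; by symmetry P[π(i) > π(i+1)] = 1/2.
By linearity: E[X] = 248 · (1/2) = (249 − 1) · (1/2) = 124 ≈ 124.000.

E[X] = 124 = 124.000.


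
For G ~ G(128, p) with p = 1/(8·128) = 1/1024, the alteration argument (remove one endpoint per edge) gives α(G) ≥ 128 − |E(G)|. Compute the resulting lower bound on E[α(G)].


E[|E(G)|] = C(128, 2)·p = 8128 · (1/1024) = 127/16.
E[α(G)] ≥ n − E[|E(G)|] = 128 − 127/16 = 1921/16.
Numerically: ≈ 120.062.
(This is only a lower bound; the true E[α(G)] may be larger.)

E[α(G)] ≥ 1921/16 ≈ 120.062.


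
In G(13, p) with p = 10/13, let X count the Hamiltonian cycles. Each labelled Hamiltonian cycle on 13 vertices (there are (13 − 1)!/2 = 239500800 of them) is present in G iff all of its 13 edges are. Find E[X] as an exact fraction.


K_13 has (13 − 1)!/2 = 239500800 labelled Hamiltonian cycles.
For each such Hamiltonian cycle H, let X_H = 1 if all 13 edges of H are present in G. Then P[X_H = 1] = p^{13} = (10/13)^{13} = 10000000000000/302875106592253.
Summing the indicators: E[X] = Σ_H E[X_H] = 239500800 · p^{13} = 239500800 · 10000000000000/302875106592253 = 2395008000000000000000/302875106592253.
Numerically: E[X] ≈ 7.908e+06.

E[X] = 239500800 · (10/13)^{13} = 2395008000000000000000/302875106592253 ≈ 7.908e+06.


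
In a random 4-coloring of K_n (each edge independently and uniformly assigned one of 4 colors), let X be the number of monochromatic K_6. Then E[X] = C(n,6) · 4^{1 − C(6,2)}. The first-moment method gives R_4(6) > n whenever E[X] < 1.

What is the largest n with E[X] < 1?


We need C(n, 6) · 4^{1 − 15} < 1, i.e. C(n, 6) < 4^{15 − 1} = 268435456.
Check values of n near the boundary:
  n = 73: C(73, 6) = 170230452; 170230452 < 268435456? YES
  n = 74: C(74, 6) = 185250786; 185250786 < 268435456? YES
  n = 75: C(75, 6) = 201359550; 201359550 < 268435456? YES
  n = 76: C(76, 6) = 218618940; 218618940 < 268435456? YES
  n = 77: C(77, 6) = 237093780; 237093780 < 268435456? YES
  n = 78: C(78, 6) = 256851595; 256851595 < 268435456? YES
  n = 79: C(79, 6) = 277962685; 277962685 < 268435456? NO
  n = 80: C(80, 6) = 300500200; 300500200 < 268435456? NO
  n = 81: C(81, 6) = 324540216; 324540216 < 268435456? NO
The largest n with C(n, 6) < 268435456 is n = 78 (where E[X] = 256851595/268435456 ≈ 0.956847). Hence R_4(6) > 78, i.e. R_4(6) ≥ 79.

Largest n = 78; hence R_4(6) > 78.


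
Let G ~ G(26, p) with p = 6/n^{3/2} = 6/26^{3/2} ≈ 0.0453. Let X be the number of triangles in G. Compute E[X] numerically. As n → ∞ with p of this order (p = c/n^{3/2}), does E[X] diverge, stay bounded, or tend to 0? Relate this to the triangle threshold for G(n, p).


Number of potential triangles: C(26, 3) = 2600.
Each occurs with probability p³ ≈ (0.0453)³ ≈ 9.26987e-05.
By linearity: E[X] = C(26, 3)·p³ ≈ 2600 · 9.26987e-05 ≈ 0.241.
Since α = 3/2 > 1, p = c/n^{3/2} = o(1/n) is below the triangle threshold p ~ 1/n. Asymptotically E[X] ~ (c³/6)·n^{3(1−α)} = (6³/6)·n^{-1.5} → 0, so by Markov's inequality G has no triangles w.h.p.

E[X] ≈ 0.241; in regime p = Θ(1/n^{3/2}) E[X] tends to 0 (below the triangle threshold p ~ 1/n).


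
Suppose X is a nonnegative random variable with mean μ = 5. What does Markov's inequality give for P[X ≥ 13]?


μ = E[X] = 5, a = 13.
Markov: P[X ≥ 13] ≤ μ/a = (5)/13 = 5/13.
Numerically: ≈ 0.38462.
(Since a = 13 > μ = 5.00000, the bound 5/13 is < 1 and informative.)

P[X ≥ 13] ≤ 5/13 ≈ 0.38462.


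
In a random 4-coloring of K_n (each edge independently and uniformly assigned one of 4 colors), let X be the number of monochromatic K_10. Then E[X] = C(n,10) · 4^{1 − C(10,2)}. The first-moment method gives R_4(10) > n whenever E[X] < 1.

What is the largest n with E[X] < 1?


We need C(n, 10) · 4^{1 − 45} < 1, i.e. C(n, 10) < 4^{45 − 1} = 309485009821345068724781056.
Check values of n near the boundary:
  n = 2020: C(2020, 10) = 304832018578739931133653656; 304832018578739931133653656 < 309485009821345068724781056? YES
  n = 2021: C(2021, 10) = 306347841644770462864800616; 306347841644770462864800616 < 309485009821345068724781056? YES
  n = 2022: C(2022, 10) = 307870445231474093395937796; 307870445231474093395937796 < 309485009821345068724781056? YES
  n = 2023: C(2023, 10) = 309399856285778485315440716; 309399856285778485315440716 < 309485009821345068724781056? YES
  n = 2024: C(2024, 10) = 310936101848269937576192656; 310936101848269937576192656 < 309485009821345068724781056? NO
The largest n with C(n, 10) < 309485009821345068724781056 is n = 2023 (where E[X] = 77349964071444621328860179/77371252455336267181195264 ≈ 0.999725). Hence R_4(10) > 2023, i.e. R_4(10) ≥ 2024.

Largest n = 2023; hence R_4(10) > 2023.


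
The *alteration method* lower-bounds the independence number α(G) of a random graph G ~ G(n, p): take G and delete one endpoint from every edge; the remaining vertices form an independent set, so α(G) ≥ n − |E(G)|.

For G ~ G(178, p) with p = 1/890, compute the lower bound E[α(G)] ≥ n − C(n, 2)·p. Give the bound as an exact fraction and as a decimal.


E[|E(G)|] = C(178, 2)·p = 15753 · (1/890) = 177/10.
E[α(G)] ≥ n − E[|E(G)|] = 178 − 177/10 = 1603/10.
Numerically: ≈ 160.3000.
(This is only a lower bound; the true E[α(G)] may be larger.)

E[α(G)] ≥ 1603/10 ≈ 160.3000.


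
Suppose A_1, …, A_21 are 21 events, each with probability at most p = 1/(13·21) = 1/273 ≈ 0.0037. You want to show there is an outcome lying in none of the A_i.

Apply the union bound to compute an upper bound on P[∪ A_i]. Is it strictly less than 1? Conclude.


Union bound: P[∪_{i=1}^{21} A_i] ≤ Σ_i P[A_i] ≤ 21·p = 21·(1/273) = 1/13.
Numerically: 1/13 ≈ 0.0769.
Is 1/13 < 1? YES.
Since P[∪ A_i] ≤ 1/13 < 1, the complement has P[∩ A_i^c] ≥ 1 − 1/13 = 12/13 > 0, so some outcome avoids every A_i.

21·p = 1/13 ≈ 0.0769; existence CERTIFIED by the union bound.


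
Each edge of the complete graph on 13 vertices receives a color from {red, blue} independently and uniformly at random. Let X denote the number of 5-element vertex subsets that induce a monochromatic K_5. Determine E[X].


Let X = Σ_S X_S over the C(13, 5) = 1287 subsets S of size 5, where X_S = 1 if the K_5 on S is monochromatic.
For a fixed S, the K_5 on S has C(5, 2) = 10 edges. P[all 10 edges red] = (1/2)^10, and likewise for blue, so P[monochromatic] = 2·(1/2)^10 = 2^{1 − 10} = 1/512.
Summing: E[X] = C(13, 5) · 2^{1 − 10} = 1287 · 1/512 = 1287/512.
Numerically: E[X] ≈ 2.51367.

E[X] = C(13,5)·2^(1−C(5,2)) = 1287/512 ≈ 2.51367.


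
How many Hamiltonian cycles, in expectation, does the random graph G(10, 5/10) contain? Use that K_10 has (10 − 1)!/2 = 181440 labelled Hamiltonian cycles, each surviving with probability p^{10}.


K_10 has (10 − 1)!/2 = 181440 labelled Hamiltonian cycles.
For each such Hamiltonian cycle H, let X_H = 1 if all 10 edges of H are present in G. Then P[X_H = 1] = p^{10} = (1/2)^{10} = 1/1024.
By linearity: E[X] = Σ_H E[X_H] = 181440 · p^{10} = 181440 · 1/1024 = 2835/16.
Numerically: E[X] ≈ 177.

E[X] = 181440 · (1/2)^{10} = 2835/16 ≈ 177.


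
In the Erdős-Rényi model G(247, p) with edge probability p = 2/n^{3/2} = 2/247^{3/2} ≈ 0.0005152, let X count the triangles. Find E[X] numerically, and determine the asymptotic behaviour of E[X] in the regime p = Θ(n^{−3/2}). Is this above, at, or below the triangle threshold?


Number of potential triangles: C(247, 3) = 2481115.
Each occurs with probability p³ ≈ (0.0005152)³ ≈ 1.367583e-10.
By linearity: E[X] = C(247, 3)·p³ ≈ 2481115 · 1.367583e-10 ≈ 0.0003.
Since α = 3/2 > 1, p = c/n^{3/2} = o(1/n) is below the triangle threshold p ~ 1/n. Asymptotically E[X] ~ (c³/6)·n^{3(1−α)} = (2³/6)·n^{-1.5} → 0, so by Markov's inequality G has no triangles w.h.p.

E[X] ≈ 0.0003; in regime p = Θ(1/n^{3/2}) E[X] tends to 0 (below the triangle threshold p ~ 1/n).


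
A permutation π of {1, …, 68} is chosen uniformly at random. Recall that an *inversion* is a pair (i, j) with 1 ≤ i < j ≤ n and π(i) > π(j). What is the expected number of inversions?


Write X = Σ X_I over the C(68, 2) = 2278 pairs i < j, with X_I the indicator of one inversion.
There are 2278 indicators.
For each fixed pair i < j, the values π(i) and π(j) are two distinct elements of {1, …, 68} in uniformly random order; by symmetry P[π(i) > π(j)] = 1/2.
By linearity: E[X] = 2278 · (1/2) = C(68, 2) · (1/2) = 2278/2 = 1139 ≈ 1139.0000.

E[X] = 1139 = 1139.0000.


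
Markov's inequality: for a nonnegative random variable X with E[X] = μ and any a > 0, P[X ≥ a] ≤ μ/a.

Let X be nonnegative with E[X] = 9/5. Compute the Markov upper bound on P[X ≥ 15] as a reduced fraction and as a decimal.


μ = E[X] = 9/5, a = 15.
Markov: P[X ≥ 15] ≤ μ/a = (9/5)/15 = 3/25.
Numerically: ≈ 0.120000.
(Since a = 15 > μ = 1.800000, the bound 3/25 is < 1 and informative.)

P[X ≥ 15] ≤ 3/25 ≈ 0.120000.


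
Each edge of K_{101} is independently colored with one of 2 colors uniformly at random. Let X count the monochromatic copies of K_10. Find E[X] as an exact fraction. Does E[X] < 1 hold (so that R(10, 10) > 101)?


E[X] = C(101, 10) · 2^{1 − 45} = 19212541264840 · 2^{−44} = 19212541264840/17592186044416.
As a reduced fraction: E[X] = 2401567658105/2199023255552 ≈ 1.09211.
Is E[X] < 1? NO.
Since E[X] ≥ 1, the first-moment bound is inconclusive at n = 101; it does NOT by itself certify R(10, 10) > 101.

E[X] = 2401567658105/2199023255552 ≈ 1.09211; E[X] ≥ 1; first-moment method inconclusive here.
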